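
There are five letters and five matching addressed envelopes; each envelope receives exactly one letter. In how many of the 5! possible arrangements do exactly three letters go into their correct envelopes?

Pick the 3 fixed positions: C(5,3) = 10 ways.
The remaining 2 must be deranged: !2 = 1.
Total: 10 × 1 = 10.

10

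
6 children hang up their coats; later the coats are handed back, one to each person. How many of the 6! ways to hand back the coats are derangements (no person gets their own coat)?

265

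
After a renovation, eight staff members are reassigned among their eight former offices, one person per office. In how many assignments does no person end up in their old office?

14833

!8 = 8! · Σ_{k=0}^{8} (-1)^k/k!
= 8! - 8!/1! + 8!/2! - 8!/3! + 8!/4! - 8!/5! + 8!/6! - 8!/7! + 8!/8!
= 40320 - 40320 + 20160 - 6720 + 1680 - 336 + 56 - 8 + 1
= 14833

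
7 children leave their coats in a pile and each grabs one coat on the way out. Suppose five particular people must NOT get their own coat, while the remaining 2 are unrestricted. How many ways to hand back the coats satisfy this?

Inclusion-exclusion on the 5 forbidden self-matches:
Σ_{j=0}^{5} (-1)^j C(5,j)(7-j)!
= C(5,0)·7! - C(5,1)·6! + C(5,2)·5! - C(5,3)·4! + C(5,4)·3! - C(5,5)·2!
= 5040 - 3600 + 1200 - 240 + 30 - 2
= 2428

2428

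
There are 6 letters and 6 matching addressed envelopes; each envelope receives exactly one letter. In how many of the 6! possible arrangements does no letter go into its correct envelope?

Use !n = (n-1)(!(n-1) + !(n-2)).
!6 = 5·(44 + 9) = 5·53 = 265

265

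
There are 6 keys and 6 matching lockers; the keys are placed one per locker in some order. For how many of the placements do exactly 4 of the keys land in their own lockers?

Choose which 4 of the 6 are fixed: C(6,4) = 15.
The other 2 form a derangement: !2 = 1.
Total: 15 × 1 = 15.

15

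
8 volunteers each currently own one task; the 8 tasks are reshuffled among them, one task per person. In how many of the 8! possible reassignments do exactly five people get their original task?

Pick the 5 fixed positions: C(8,5) = 56 ways.
The remaining 3 must be deranged: !3 = 2.
Total: 56 × 2 = 112.

112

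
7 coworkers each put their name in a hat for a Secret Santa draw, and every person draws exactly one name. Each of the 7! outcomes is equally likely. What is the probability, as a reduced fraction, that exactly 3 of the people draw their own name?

1/16

Favorable outcomes: C(7,3)·!4 = 35·9 = 315.
Total outcomes: 7! = 5040.
Probability = 315/5040 = 1/16.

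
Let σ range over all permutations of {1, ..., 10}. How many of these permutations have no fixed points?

Use !n = (n-1)(!(n-1) + !(n-2)).
!10 = 9·(133496 + 14833) = 9·148329 = 1334961

1334961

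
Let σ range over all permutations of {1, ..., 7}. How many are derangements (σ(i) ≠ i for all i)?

1854

The number of derangements of 7 is !7 = Σ_{k=0}^{7} (-1)^k·7!/k!
= 7! - 7!/1! + 7!/2! - 7!/3! + 7!/4! - 7!/5! + 7!/6! - 7!/7!
= 5040 - 5040 + 2520 - 840 + 210 - 42 + 7 - 1
= 1854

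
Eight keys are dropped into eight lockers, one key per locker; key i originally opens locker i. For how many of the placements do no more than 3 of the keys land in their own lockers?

39549

Sum C(8,i)·!(8-i) for i = 0..3:
  i=0: C(8,0)·!8 = 1·14833 = 14833
  i=1: C(8,1)·!7 = 8·1854 = 14832
  i=2: C(8,2)·!6 = 28·265 = 7420
  i=3: C(8,3)·!5 = 56·44 = 2464
Total = 39549.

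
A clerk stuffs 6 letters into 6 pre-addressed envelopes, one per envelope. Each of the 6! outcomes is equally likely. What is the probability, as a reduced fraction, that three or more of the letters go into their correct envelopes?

Favorable outcomes: Σ_{i≥3} C(6,i)·!(6-i) = 20·2 + 15·1 + 6·0 + 1·1 = 56.
Total outcomes: 6! = 720.
Probability = 56/720 = 7/90.

7/90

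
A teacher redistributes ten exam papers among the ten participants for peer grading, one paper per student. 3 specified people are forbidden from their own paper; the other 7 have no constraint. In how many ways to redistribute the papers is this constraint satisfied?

2656080

Inclusion-exclusion on the 3 forbidden self-matches:
Σ_{j=0}^{3} (-1)^j C(3,j)(10-j)!
= C(3,0)·10! - C(3,1)·9! + C(3,2)·8! - C(3,3)·7!
= 3628800 - 1088640 + 120960 - 5040
= 2656080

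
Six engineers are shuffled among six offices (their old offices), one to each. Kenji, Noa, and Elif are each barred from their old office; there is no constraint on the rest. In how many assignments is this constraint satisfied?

426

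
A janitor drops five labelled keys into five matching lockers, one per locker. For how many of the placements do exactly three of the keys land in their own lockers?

Pick the 3 fixed positions: C(5,3) = 10 ways.
The other 2 form a derangement: !2 = 1.
Total: 10 × 1 = 10.

10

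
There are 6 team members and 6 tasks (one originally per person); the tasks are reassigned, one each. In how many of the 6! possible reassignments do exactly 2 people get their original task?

Pick the 2 fixed positions: C(6,2) = 15 ways.
The remaining 4 must be deranged: !4 = 9.
Total: 15 × 9 = 135.

135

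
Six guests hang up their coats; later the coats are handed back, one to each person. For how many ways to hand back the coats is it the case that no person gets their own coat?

Recurrence: !6 = 5·(!5 + !4).
!6 = 5·(44 + 9) = 5·53 = 265

265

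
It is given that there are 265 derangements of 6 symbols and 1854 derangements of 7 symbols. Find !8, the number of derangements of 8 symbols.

14833

!8 = (8-1)·(!7 + !6) = 7·(1854 + 265) = 7·2119 = 14833.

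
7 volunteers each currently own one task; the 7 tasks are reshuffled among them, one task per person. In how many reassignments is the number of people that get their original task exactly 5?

21

Choose which 5 of the 7 are fixed: C(7,5) = 21.
The remaining 2 must be deranged: !2 = 1.
Total: 21 × 1 = 21.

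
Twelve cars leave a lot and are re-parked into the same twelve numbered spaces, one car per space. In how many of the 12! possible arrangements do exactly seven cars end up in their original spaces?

34848

Pick the 7 fixed positions: C(12,7) = 792 ways.
The remaining 5 must be deranged: !5 = 44.
Total: 792 × 44 = 34848.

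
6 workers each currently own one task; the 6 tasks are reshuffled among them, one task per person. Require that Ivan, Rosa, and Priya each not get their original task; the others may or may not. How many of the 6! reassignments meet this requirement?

426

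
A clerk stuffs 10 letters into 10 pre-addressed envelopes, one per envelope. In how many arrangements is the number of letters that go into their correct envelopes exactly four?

Choose which 4 of the 10 are fixed: C(10,4) = 210.
The remaining 6 must be deranged: !6 = 265.
Total: 210 × 265 = 55650.

55650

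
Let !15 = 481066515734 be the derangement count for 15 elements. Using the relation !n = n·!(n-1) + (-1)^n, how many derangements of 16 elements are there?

7697064251745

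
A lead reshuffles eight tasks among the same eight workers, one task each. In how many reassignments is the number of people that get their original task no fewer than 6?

29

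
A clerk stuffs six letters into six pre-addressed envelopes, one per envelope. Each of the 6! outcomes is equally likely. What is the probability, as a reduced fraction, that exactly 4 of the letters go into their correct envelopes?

Favorable outcomes: C(6,4)·!2 = 15·1 = 15.
Total outcomes: 6! = 720.
Probability = 15/720 = 1/48.

1/48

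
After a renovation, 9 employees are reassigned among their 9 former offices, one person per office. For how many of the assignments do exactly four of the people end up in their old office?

Choose which 4 of the 9 are fixed: C(9,4) = 126.
The other 5 form a derangement: !5 = 44.
Total: 126 × 44 = 5544.

5544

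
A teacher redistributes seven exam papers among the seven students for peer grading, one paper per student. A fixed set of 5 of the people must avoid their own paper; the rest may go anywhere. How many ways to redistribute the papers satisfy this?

2428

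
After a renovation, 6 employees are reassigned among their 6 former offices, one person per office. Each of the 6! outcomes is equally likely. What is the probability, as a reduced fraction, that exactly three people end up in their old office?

1/18

Favorable outcomes: C(6,3)·!3 = 20·2 = 40.
Total outcomes: 6! = 720.
Probability = 40/720 = 1/18.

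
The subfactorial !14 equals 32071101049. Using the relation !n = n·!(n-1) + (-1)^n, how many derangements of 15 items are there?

481066515734

!15 = 15·32071101049 - 1 = 481066515734.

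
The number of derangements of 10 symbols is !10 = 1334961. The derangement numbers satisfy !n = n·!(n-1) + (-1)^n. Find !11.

14684570

!11 = 11·1334961 - 1 = 14684570.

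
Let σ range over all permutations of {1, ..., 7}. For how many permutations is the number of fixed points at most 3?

4948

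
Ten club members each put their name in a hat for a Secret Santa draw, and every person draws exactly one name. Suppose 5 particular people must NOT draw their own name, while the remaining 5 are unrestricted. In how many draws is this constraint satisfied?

2170680

Let A_j be the event that the j-th constrained one is fixed. By inclusion-exclusion over the 5 events:
Σ_{j=0}^{5} (-1)^j C(5,j)(10-j)!
= C(5,0)·10! - C(5,1)·9! + C(5,2)·8! - C(5,3)·7! + C(5,4)·6! - C(5,5)·5!
= 3628800 - 1814400 + 403200 - 50400 + 3600 - 120
= 2170680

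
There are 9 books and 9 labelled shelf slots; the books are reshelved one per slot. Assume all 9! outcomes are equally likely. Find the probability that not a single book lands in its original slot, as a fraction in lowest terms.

Favorable outcomes: !9 = 133496.
Total outcomes: 9! = 362880.
Probability = 133496/362880 = 16687/45360.

16687/45360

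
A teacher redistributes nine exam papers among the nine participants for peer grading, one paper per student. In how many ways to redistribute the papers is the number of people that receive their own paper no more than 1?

266993

Sum C(9,i)·!(9-i) for i = 0..1:
  i=0: C(9,0)·!9 = 1·133496 = 133496
  i=1: C(9,1)·!8 = 9·14833 = 133497
Total = 266993.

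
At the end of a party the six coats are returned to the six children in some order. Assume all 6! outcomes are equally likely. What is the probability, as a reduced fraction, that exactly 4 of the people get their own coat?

Favorable outcomes: C(6,4)·!2 = 15·1 = 15.
Total outcomes: 6! = 720.
Probability = 15/720 = 1/48.

1/48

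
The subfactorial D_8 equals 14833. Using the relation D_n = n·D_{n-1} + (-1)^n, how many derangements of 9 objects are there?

D_9 = 9·14833 - 1 = 133496.

133496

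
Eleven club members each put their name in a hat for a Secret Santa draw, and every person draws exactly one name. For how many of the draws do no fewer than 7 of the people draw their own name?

3356

# with exactly i fixed is C(11,i)·!(11-i); sum over i=7..11:
  i=7: C(11,7)·!4 = 330·9 = 2970
  i=8: C(11,8)·!3 = 165·2 = 330
  i=9: C(11,9)·!2 = 55·1 = 55
  i=10: C(11,10)·!1 = 11·0 = 0
  i=11: C(11,11)·!0 = 1·1 = 1
Total = 3356.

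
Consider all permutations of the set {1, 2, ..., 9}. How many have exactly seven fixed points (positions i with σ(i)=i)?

36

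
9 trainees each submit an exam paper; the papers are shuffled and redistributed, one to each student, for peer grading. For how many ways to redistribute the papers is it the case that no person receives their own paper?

133496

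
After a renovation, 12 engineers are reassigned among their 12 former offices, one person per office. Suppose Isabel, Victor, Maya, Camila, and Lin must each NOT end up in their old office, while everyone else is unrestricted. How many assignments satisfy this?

Let A_j be the event that the j-th constrained one is fixed. By inclusion-exclusion over the 5 events:
Σ_{j=0}^{5} (-1)^j C(5,j)(12-j)!
= C(5,0)·12! - C(5,1)·11! + C(5,2)·10! - C(5,3)·9! + C(5,4)·8! - C(5,5)·7!
= 479001600 - 199584000 + 36288000 - 3628800 + 201600 - 5040
= 312273360

312273360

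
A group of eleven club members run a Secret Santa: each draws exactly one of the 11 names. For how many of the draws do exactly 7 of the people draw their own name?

2970

Choose which 7 of the 11 are fixed: C(11,7) = 330.
The other 4 form a derangement: !4 = 9.
Total: 330 × 9 = 2970.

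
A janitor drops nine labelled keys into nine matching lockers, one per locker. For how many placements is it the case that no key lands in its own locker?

!9 is the nearest integer to 9!/e.
9! = 362880, and 362880/e ≈ 133496.09, so !9 = 133496.

133496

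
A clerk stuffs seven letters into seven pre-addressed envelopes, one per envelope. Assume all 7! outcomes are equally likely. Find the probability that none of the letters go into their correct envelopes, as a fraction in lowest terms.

103/280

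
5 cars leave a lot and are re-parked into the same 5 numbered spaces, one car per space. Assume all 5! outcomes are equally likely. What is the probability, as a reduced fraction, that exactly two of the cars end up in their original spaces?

1/6

Favorable outcomes: C(5,2)·!3 = 10·2 = 20.
Total outcomes: 5! = 120.
Probability = 20/120 = 1/6.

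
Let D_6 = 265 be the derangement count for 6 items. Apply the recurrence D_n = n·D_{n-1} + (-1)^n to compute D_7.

1854

D_7 = 7·265 - 1 = 1854.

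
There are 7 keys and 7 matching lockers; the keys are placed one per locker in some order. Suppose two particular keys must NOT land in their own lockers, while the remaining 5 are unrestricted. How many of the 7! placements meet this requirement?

3720

Let A_j be the event that the j-th constrained one is fixed. By inclusion-exclusion over the 2 events:
Σ_{j=0}^{2} (-1)^j C(2,j)(7-j)!
= C(2,0)·7! - C(2,1)·6! + C(2,2)·5!
= 5040 - 1440 + 120
= 3720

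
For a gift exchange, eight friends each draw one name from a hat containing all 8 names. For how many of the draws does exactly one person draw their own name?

14832

Choose which one of the 8 is fixed: C(8,1) = 8.
The remaining 7 must be deranged: !7 = 1854.
Total: 8 × 1854 = 14832.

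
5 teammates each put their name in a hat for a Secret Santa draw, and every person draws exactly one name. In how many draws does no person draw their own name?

44

The number of derangements of 5 is !5 = Σ_{k=0}^{5} (-1)^k·5!/k!
= 5! - 5!/1! + 5!/2! - 5!/3! + 5!/4! - 5!/5!
= 120 - 120 + 60 - 20 + 5 - 1
= 44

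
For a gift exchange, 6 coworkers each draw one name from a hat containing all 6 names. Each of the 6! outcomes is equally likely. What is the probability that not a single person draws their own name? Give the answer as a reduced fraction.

53/144

Favorable outcomes: !6 = 265.
Total outcomes: 6! = 720.
Probability = 265/720 = 53/144.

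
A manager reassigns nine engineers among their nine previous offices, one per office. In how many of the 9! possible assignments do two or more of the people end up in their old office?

95887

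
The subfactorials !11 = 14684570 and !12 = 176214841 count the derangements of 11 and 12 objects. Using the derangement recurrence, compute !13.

!13 = (13-1)·(!12 + !11) = 12·(176214841 + 14684570) = 12·190899411 = 2290792932.

2290792932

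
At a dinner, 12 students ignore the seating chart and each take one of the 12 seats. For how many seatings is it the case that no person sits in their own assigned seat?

The subfactorial !12 = [12!/e] (nearest integer).
12! = 479001600, and 479001600/e ≈ 176214840.93, so !12 = 176214841.

176214841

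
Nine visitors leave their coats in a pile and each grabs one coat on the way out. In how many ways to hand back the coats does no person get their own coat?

The subfactorial !9 = [9!/e] (nearest integer).
9! = 362880, and 362880/e ≈ 133496.09, so !9 = 133496.

133496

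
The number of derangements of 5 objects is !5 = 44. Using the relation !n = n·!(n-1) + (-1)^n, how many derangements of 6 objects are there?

!6 = 6·44 + 1 = 265.

265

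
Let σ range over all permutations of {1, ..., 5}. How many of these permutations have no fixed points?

44

Recurrence: !5 = 4·(!4 + !3).
!5 = 4·(9 + 2) = 4·11 = 44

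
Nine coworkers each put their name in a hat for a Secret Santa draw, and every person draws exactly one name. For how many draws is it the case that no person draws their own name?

By inclusion-exclusion, !9 = Σ (-1)^k · 9!/k! for k=0..9
= 9! - 9!/1! + 9!/2! - 9!/3! + 9!/4! - 9!/5! + 9!/6! - 9!/7! + 9!/8! - 9!/9!
= 362880 - 362880 + 181440 - 60480 + 15120 - 3024 + 504 - 72 + 9 - 1
= 133496

133496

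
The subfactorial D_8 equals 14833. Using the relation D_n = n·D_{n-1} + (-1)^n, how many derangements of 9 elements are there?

133496

D_9 = 9·14833 - 1 = 133496.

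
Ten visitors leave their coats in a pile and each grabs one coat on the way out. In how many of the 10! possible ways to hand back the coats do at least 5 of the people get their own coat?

13264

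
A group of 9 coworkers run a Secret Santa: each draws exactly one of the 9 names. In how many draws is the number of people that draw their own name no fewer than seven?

37

# with exactly i fixed is C(9,i)·!(9-i); sum over i=7..9:
  i=7: C(9,7)·!2 = 36·1 = 36
  i=8: C(9,8)·!1 = 9·0 = 0
  i=9: C(9,9)·!0 = 1·1 = 1
Total = 37.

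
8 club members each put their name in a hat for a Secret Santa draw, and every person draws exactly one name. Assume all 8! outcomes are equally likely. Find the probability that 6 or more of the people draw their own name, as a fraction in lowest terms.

Favorable outcomes: Σ_{i≥6} C(8,i)·!(8-i) = 28·1 + 8·0 + 1·1 = 29.
Total outcomes: 8! = 40320.
Probability = 29/40320 = 29/40320.

29/40320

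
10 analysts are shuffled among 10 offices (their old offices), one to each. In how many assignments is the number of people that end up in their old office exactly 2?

667485

Choose which 2 of the 10 are fixed: C(10,2) = 45.
The remaining 8 must be deranged: !8 = 14833.
Total: 45 × 14833 = 667485.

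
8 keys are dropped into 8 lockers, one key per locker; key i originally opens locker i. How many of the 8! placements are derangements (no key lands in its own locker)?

14833

Use !n = n·!(n-1) + (-1)^n.
!8 = 8·1854 + 1 = 14833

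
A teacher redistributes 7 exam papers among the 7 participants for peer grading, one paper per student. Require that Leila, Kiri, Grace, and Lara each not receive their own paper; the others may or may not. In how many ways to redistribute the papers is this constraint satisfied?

Let A_j be the event that the j-th constrained one is fixed. By inclusion-exclusion over the 4 events:
Σ_{j=0}^{4} (-1)^j C(4,j)(7-j)!
= C(4,0)·7! - C(4,1)·6! + C(4,2)·5! - C(4,3)·4! + C(4,4)·3!
= 5040 - 2880 + 720 - 96 + 6
= 2790

2790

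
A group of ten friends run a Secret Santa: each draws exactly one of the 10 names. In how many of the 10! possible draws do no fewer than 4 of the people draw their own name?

Sum C(10,i)·!(10-i) for i = 4..10:
  i=4: C(10,4)·!6 = 210·265 = 55650
  i=5: C(10,5)·!5 = 252·44 = 11088
  i=6: C(10,6)·!4 = 210·9 = 1890
  i=7: C(10,7)·!3 = 120·2 = 240
  i=8: C(10,8)·!2 = 45·1 = 45
  i=9: C(10,9)·!1 = 10·0 = 0
  i=10: C(10,10)·!0 = 1·1 = 1
Total = 68914.

68914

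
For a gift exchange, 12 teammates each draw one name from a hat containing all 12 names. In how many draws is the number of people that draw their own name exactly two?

Pick the 2 fixed positions: C(12,2) = 66 ways.
The remaining 10 must be deranged: !10 = 1334961.
Total: 66 × 1334961 = 88107426.

88107426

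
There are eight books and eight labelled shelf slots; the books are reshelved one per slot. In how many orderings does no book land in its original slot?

14833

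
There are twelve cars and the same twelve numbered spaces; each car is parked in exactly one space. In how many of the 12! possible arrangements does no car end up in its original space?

The subfactorial !12 = [12!/e] (nearest integer).
12! = 479001600, and 479001600/e ≈ 176214840.93, so !12 = 176214841.

176214841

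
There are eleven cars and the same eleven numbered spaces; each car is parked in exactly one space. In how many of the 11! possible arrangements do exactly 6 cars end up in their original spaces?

20328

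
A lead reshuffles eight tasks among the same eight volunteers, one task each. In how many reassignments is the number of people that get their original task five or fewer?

# with exactly i fixed is C(8,i)·!(8-i); sum over i=0..5:
  i=0: C(8,0)·!8 = 1·14833 = 14833
  i=1: C(8,1)·!7 = 8·1854 = 14832
  i=2: C(8,2)·!6 = 28·265 = 7420
  i=3: C(8,3)·!5 = 56·44 = 2464
  i=4: C(8,4)·!4 = 70·9 = 630
  i=5: C(8,5)·!3 = 56·2 = 112
Total = 40291.

40291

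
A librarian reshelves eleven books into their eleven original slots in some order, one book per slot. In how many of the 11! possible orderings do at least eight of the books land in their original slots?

386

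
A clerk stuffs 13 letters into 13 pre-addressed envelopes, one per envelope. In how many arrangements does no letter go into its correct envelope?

2290792932

Recurrence: !13 = 13·!12 + (-1)^13.
!13 = 13·176214841 - 1 = 2290792932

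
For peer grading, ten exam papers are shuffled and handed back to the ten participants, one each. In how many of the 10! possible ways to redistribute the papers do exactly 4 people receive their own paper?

55650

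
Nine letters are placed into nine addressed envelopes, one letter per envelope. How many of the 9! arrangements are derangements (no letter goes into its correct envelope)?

The number of derangements of 9 is !9 = Σ_{k=0}^{9} (-1)^k·9!/k!
= 9! - 9!/1! + 9!/2! - 9!/3! + 9!/4! - 9!/5! + 9!/6! - 9!/7! + 9!/8! - 9!/9!
= 362880 - 362880 + 181440 - 60480 + 15120 - 3024 + 504 - 72 + 9 - 1
= 133496

133496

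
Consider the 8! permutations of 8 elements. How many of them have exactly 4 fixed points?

Pick the 4 fixed positions: C(8,4) = 70 ways.
The remaining 4 must be deranged: !4 = 9.
Total: 70 × 9 = 630.

630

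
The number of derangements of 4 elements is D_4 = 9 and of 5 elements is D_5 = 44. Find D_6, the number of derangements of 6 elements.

D_6 = (6-1)·(D_5 + D_4) = 5·(44 + 9) = 5·53 = 265.

265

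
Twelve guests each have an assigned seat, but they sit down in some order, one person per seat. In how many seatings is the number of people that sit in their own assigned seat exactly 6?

244860

Pick the 6 fixed positions: C(12,6) = 924 ways.
The other 6 form a derangement: !6 = 265.
Total: 924 × 265 = 244860.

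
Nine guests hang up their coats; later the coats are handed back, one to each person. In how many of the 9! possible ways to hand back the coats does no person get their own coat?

133496

The number of derangements of 9 is !9 = Σ_{k=0}^{9} (-1)^k·9!/k!
= 9! - 9!/1! + 9!/2! - 9!/3! + 9!/4! - 9!/5! + 9!/6! - 9!/7! + 9!/8! - 9!/9!
= 362880 - 362880 + 181440 - 60480 + 15120 - 3024 + 504 - 72 + 9 - 1
= 133496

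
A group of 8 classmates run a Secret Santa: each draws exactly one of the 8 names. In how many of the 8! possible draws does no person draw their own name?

The number of derangements of 8 is !8 = Σ_{k=0}^{8} (-1)^k·8!/k!
= 8! - 8!/1! + 8!/2! - 8!/3! + 8!/4! - 8!/5! + 8!/6! - 8!/7! + 8!/8!
= 40320 - 40320 + 20160 - 6720 + 1680 - 336 + 56 - 8 + 1
= 14833

14833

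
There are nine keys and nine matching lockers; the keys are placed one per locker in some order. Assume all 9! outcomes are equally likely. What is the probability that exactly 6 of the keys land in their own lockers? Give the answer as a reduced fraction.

Favorable outcomes: C(9,6)·!3 = 84·2 = 168.
Total outcomes: 9! = 362880.
Probability = 168/362880 = 1/2160.

1/2160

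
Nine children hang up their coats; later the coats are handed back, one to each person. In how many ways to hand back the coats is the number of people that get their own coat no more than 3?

# with exactly i fixed is C(9,i)·!(9-i); sum over i=0..3:
  i=0: C(9,0)·!9 = 1·133496 = 133496
  i=1: C(9,1)·!8 = 9·14833 = 133497
  i=2: C(9,2)·!7 = 36·1854 = 66744
  i=3: C(9,3)·!6 = 84·265 = 22260
Total = 355997.

355997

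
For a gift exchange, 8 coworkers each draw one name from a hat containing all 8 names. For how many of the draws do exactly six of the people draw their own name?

28

Pick the 6 fixed positions: C(8,6) = 28 ways.
The remaining 2 must be deranged: !2 = 1.
Total: 28 × 1 = 28.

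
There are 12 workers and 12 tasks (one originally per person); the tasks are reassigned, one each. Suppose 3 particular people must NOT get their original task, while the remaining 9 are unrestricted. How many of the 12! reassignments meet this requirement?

369774720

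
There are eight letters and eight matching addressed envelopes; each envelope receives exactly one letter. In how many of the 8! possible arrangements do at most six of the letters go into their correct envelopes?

40319

Sum C(8,i)·!(8-i) for i = 0..6:
  i=0: C(8,0)·!8 = 1·14833 = 14833
  i=1: C(8,1)·!7 = 8·1854 = 14832
  i=2: C(8,2)·!6 = 28·265 = 7420
  i=3: C(8,3)·!5 = 56·44 = 2464
  i=4: C(8,4)·!4 = 70·9 = 630
  i=5: C(8,5)·!3 = 56·2 = 112
  i=6: C(8,6)·!2 = 28·1 = 28
Total = 40319.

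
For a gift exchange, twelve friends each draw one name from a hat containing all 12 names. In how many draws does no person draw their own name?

176214841

!12 = 12! · Σ_{k=0}^{12} (-1)^k/k!
= 12! - 12!/1! + 12!/2! - 12!/3! + 12!/4! - 12!/5! + 12!/6! - 12!/7! + 12!/8! - 12!/9! + 12!/10! - 12!/11! + 12!/12!
= 479001600 - 479001600 + 239500800 - 79833600 + 19958400 - 3991680 + 665280 - 95040 + 11880 - 1320 + 132 - 12 + 1
= 176214841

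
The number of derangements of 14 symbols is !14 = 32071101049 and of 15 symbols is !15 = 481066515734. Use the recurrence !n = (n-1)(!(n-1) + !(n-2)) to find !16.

7697064251745

!16 = (16-1)·(!15 + !14) = 15·(481066515734 + 32071101049) = 15·513137616783 = 7697064251745.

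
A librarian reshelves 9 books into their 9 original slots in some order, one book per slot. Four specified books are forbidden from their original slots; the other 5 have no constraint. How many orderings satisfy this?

229080

Inclusion-exclusion on the 4 forbidden self-matches:
Σ_{j=0}^{4} (-1)^j C(4,j)(9-j)!
= C(4,0)·9! - C(4,1)·8! + C(4,2)·7! - C(4,3)·6! + C(4,4)·5!
= 362880 - 161280 + 30240 - 2880 + 120
= 229080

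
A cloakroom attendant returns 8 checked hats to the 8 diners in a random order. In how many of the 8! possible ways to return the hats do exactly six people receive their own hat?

28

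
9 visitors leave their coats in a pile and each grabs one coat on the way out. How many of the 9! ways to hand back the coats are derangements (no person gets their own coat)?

Use !n = (n-1)(!(n-1) + !(n-2)).
!9 = 8·(14833 + 1854) = 8·16687 = 133496

133496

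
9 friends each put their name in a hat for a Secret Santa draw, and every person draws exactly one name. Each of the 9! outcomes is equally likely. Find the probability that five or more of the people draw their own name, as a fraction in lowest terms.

1339/362880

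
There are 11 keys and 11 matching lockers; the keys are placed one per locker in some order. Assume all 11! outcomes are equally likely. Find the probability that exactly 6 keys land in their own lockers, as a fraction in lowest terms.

Favorable outcomes: C(11,6)·!5 = 462·44 = 20328.
Total outcomes: 11! = 39916800.
Probability = 20328/39916800 = 11/21600.

11/21600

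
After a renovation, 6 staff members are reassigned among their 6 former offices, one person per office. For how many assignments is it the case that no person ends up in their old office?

The subfactorial !6 = [6!/e] (nearest integer).
6! = 720, and 720/e ≈ 264.87, so !6 = 265.

265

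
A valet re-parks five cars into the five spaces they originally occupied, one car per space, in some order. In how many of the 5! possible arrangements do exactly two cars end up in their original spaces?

Choose which 2 of the 5 are fixed: C(5,2) = 10.
The other 3 form a derangement: !3 = 2.
Total: 10 × 2 = 20.

20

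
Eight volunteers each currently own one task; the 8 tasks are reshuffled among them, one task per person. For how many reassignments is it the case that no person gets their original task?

14833

The subfactorial !8 = [8!/e] (nearest integer).
8! = 40320, and 40320/e ≈ 14832.90, so !8 = 14833.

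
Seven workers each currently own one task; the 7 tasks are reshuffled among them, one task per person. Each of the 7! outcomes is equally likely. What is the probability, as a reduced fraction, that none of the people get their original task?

103/280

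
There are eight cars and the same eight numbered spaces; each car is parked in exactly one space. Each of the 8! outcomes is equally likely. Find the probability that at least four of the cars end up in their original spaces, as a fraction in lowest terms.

Favorable outcomes: Σ_{i≥4} C(8,i)·!(8-i) = 70·9 + 56·2 + 28·1 + 8·0 + 1·1 = 771.
Total outcomes: 8! = 40320.
Probability = 771/40320 = 257/13440.

257/13440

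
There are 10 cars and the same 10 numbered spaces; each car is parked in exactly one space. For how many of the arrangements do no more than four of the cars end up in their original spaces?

Sum C(10,i)·!(10-i) for i = 0..4:
  i=0: C(10,0)·!10 = 1·1334961 = 1334961
  i=1: C(10,1)·!9 = 10·133496 = 1334960
  i=2: C(10,2)·!8 = 45·14833 = 667485
  i=3: C(10,3)·!7 = 120·1854 = 222480
  i=4: C(10,4)·!6 = 210·265 = 55650
Total = 3615536.

3615536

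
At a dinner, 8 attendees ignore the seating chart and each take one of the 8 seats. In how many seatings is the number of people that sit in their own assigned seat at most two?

Sum C(8,i)·!(8-i) for i = 0..2:
  i=0: C(8,0)·!8 = 1·14833 = 14833
  i=1: C(8,1)·!7 = 8·1854 = 14832
  i=2: C(8,2)·!6 = 28·265 = 7420
Total = 37085.

37085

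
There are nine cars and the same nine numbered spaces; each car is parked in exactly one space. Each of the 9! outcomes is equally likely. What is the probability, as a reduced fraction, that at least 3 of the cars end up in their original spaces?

29143/362880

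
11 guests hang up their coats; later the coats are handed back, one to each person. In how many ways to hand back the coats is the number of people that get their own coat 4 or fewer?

39770686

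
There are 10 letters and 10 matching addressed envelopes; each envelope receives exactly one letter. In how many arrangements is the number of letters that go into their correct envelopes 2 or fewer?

Sum C(10,i)·!(10-i) for i = 0..2:
  i=0: C(10,0)·!10 = 1·1334961 = 1334961
  i=1: C(10,1)·!9 = 10·133496 = 1334960
  i=2: C(10,2)·!8 = 45·14833 = 667485
Total = 3337406.

3337406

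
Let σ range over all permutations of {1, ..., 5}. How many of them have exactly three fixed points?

Choose which 3 of the 5 are fixed: C(5,3) = 10.
The remaining 2 must be deranged: !2 = 1.
Total: 10 × 1 = 10.

10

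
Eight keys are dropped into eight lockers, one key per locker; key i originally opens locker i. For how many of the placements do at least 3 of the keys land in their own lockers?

3235

# with exactly i fixed is C(8,i)·!(8-i); sum over i=3..8:
  i=3: C(8,3)·!5 = 56·44 = 2464
  i=4: C(8,4)·!4 = 70·9 = 630
  i=5: C(8,5)·!3 = 56·2 = 112
  i=6: C(8,6)·!2 = 28·1 = 28
  i=7: C(8,7)·!1 = 8·0 = 0
  i=8: C(8,8)·!0 = 1·1 = 1
Total = 3235.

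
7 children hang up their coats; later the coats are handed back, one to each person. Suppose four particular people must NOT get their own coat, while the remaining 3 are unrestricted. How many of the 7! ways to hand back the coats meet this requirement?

2790

Let A_j be the event that the j-th constrained one is fixed. By inclusion-exclusion over the 4 events:
Σ_{j=0}^{4} (-1)^j C(4,j)(7-j)!
= C(4,0)·7! - C(4,1)·6! + C(4,2)·5! - C(4,3)·4! + C(4,4)·3!
= 5040 - 2880 + 720 - 96 + 6
= 2790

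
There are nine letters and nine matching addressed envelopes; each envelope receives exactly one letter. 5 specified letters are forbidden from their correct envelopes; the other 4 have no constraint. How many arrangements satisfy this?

205056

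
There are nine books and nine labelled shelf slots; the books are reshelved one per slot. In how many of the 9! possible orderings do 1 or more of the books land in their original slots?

229384

Sum C(9,i)·!(9-i) for i = 1..9:
  i=1: C(9,1)·!8 = 9·14833 = 133497
  i=2: C(9,2)·!7 = 36·1854 = 66744
  i=3: C(9,3)·!6 = 84·265 = 22260
  i=4: C(9,4)·!5 = 126·44 = 5544
  i=5: C(9,5)·!4 = 126·9 = 1134
  i=6: C(9,6)·!3 = 84·2 = 168
  i=7: C(9,7)·!2 = 36·1 = 36
  i=8: C(9,8)·!1 = 9·0 = 0
  i=9: C(9,9)·!0 = 1·1 = 1
Total = 229384.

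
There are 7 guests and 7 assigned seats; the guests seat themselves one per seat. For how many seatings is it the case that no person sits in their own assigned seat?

1854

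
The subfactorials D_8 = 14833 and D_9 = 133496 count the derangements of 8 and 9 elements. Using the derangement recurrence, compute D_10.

D_10 = (10-1)·(D_9 + D_8) = 9·(133496 + 14833) = 9·148329 = 1334961.

1334961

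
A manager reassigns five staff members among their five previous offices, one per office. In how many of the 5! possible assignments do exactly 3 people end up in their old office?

10

Pick the 3 fixed positions: C(5,3) = 10 ways.
The remaining 2 must be deranged: !2 = 1.
Total: 10 × 1 = 10.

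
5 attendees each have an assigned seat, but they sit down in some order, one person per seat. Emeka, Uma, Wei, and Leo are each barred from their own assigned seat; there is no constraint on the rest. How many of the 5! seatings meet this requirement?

Let A_j be the event that the j-th constrained one is fixed. By inclusion-exclusion over the 4 events:
Σ_{j=0}^{4} (-1)^j C(4,j)(5-j)!
= C(4,0)·5! - C(4,1)·4! + C(4,2)·3! - C(4,3)·2! + C(4,4)·1!
= 120 - 96 + 36 - 8 + 1
= 53

53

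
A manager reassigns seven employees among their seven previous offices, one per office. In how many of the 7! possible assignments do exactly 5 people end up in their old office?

21

Pick the 5 fixed positions: C(7,5) = 21 ways.
The other 2 form a derangement: !2 = 1.
Total: 21 × 1 = 21.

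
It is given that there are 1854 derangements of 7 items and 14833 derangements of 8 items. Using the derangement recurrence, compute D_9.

133496

D_9 = (9-1)·(D_8 + D_7) = 8·(14833 + 1854) = 8·16687 = 133496.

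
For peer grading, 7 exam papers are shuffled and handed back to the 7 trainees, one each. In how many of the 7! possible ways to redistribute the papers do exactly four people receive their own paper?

Pick the 4 fixed positions: C(7,4) = 35 ways.
The other 3 form a derangement: !3 = 2.
Total: 35 × 2 = 70.

70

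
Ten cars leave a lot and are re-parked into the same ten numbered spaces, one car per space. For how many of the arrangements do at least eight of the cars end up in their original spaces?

# with exactly i fixed is C(10,i)·!(10-i); sum over i=8..10:
  i=8: C(10,8)·!2 = 45·1 = 45
  i=9: C(10,9)·!1 = 10·0 = 0
  i=10: C(10,10)·!0 = 1·1 = 1
Total = 46.

46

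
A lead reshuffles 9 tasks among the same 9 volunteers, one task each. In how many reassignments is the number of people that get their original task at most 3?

# with exactly i fixed is C(9,i)·!(9-i); sum over i=0..3:
  i=0: C(9,0)·!9 = 1·133496 = 133496
  i=1: C(9,1)·!8 = 9·14833 = 133497
  i=2: C(9,2)·!7 = 36·1854 = 66744
  i=3: C(9,3)·!6 = 84·265 = 22260
Total = 355997.

355997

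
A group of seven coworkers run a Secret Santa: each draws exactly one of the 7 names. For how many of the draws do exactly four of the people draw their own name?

70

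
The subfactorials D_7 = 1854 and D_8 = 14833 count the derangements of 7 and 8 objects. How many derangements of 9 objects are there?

133496

D_9 = (9-1)·(D_8 + D_7) = 8·(14833 + 1854) = 8·16687 = 133496.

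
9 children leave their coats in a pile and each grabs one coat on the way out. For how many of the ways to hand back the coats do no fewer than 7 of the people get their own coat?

37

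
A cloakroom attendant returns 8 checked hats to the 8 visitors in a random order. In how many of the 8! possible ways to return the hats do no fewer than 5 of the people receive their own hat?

141

# with exactly i fixed is C(8,i)·!(8-i); sum over i=5..8:
  i=5: C(8,5)·!3 = 56·2 = 112
  i=6: C(8,6)·!2 = 28·1 = 28
  i=7: C(8,7)·!1 = 8·0 = 0
  i=8: C(8,8)·!0 = 1·1 = 1
Total = 141.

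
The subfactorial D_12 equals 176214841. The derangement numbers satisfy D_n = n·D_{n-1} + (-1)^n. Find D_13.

2290792932

D_13 = 13·176214841 - 1 = 2290792932.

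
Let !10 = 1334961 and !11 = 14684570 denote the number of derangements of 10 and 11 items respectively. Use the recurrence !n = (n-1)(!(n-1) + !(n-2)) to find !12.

176214841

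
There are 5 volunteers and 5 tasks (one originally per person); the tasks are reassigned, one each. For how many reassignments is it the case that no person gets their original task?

The number of derangements of 5 is !5 = Σ_{k=0}^{5} (-1)^k·5!/k!
= 5! - 5!/1! + 5!/2! - 5!/3! + 5!/4! - 5!/5!
= 120 - 120 + 60 - 20 + 5 - 1
= 44

44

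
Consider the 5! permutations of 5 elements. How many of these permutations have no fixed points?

44

The subfactorial !5 = [5!/e] (nearest integer).
5! = 120, and 120/e ≈ 44.15, so !5 = 44.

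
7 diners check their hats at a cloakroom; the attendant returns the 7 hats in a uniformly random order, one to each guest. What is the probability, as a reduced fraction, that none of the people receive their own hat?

Favorable outcomes: !7 = 1854.
Total outcomes: 7! = 5040.
Probability = 1854/5040 = 103/280.

103/280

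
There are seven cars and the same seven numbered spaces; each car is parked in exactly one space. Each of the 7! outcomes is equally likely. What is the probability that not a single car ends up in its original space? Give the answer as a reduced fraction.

103/280

Favorable outcomes: !7 = 1854.
Total outcomes: 7! = 5040.
Probability = 1854/5040 = 103/280.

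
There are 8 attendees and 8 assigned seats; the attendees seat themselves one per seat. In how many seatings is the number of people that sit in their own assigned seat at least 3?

3235

Sum C(8,i)·!(8-i) for i = 3..8:
  i=3: C(8,3)·!5 = 56·44 = 2464
  i=4: C(8,4)·!4 = 70·9 = 630
  i=5: C(8,5)·!3 = 56·2 = 112
  i=6: C(8,6)·!2 = 28·1 = 28
  i=7: C(8,7)·!1 = 8·0 = 0
  i=8: C(8,8)·!0 = 1·1 = 1
Total = 3235.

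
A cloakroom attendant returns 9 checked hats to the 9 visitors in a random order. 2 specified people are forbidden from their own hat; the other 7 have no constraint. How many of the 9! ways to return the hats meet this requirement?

Let A_j be the event that the j-th constrained one is fixed. By inclusion-exclusion over the 2 events:
Σ_{j=0}^{2} (-1)^j C(2,j)(9-j)!
= C(2,0)·9! - C(2,1)·8! + C(2,2)·7!
= 362880 - 80640 + 5040
= 287280

287280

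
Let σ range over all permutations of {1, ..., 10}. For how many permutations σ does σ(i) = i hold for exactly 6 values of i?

1890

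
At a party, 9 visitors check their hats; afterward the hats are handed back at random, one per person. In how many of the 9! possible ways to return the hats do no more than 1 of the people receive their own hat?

266993

Sum C(9,i)·!(9-i) for i = 0..1:
  i=0: C(9,0)·!9 = 1·133496 = 133496
  i=1: C(9,1)·!8 = 9·14833 = 133497
Total = 266993.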